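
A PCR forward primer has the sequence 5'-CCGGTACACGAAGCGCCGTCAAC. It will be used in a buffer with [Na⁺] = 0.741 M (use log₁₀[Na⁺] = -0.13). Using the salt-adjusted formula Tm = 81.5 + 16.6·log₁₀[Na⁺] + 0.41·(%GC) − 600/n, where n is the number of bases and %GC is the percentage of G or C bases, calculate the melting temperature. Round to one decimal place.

Length n = 23. Scanning the sequence gives G=6, C=9, A=6, T=2.
G+C = 15, so %GC = 15/23 × 100 = 65.217%
Salt term: 16.6 × (-0.13) = -2.158
GC term: 0.41 × 65.217 = 26.739; length term: −600/23 = −26.087
Tm = 81.5 + (-2.158) + 26.739 − 26.087 = 79.994 → 80.0°C

80.0°C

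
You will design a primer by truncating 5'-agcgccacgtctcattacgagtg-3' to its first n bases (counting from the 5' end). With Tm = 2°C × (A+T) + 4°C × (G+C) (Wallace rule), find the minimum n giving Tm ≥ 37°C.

First 10 bases: AGCGCCACGT → Tm = 34°C (< 37°C)
First 11 bases: AGCGCCACGTC → Tm = 38°C (≥ 37°C)
Each additional base adds 2°C (A/T) or 4°C (G/C), so Tm is non-decreasing in n; n = 11 is the first length to reach 37°C.

n = 11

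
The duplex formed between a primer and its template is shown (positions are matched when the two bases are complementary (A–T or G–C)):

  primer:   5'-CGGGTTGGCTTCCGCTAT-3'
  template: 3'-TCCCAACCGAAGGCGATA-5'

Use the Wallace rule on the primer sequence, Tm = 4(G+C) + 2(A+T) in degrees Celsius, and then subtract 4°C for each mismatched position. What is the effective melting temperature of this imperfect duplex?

Primer base counts: A=1, T=6, G=6, C=5 → A+T=7, G+C=11
Perfect-match Tm = 2(7) + 4(11) = 14 + 44 = 58°C
Mismatches (positions where the bases are not complementary): 1 (at position 1)
Effective Tm = 58 − 1×4 = 58 − 4 = 54°C

54°C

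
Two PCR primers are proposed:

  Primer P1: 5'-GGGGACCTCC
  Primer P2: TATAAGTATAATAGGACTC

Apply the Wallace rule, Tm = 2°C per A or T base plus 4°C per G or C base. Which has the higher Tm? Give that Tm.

Primer P1: A+T=2, G+C=8 → Tm = 2(2)+4(8) = 36°C
Primer P2: A+T=14, G+C=5 → Tm = 2(14)+4(5) = 48°C
36°C vs 48°C → primer P2 is higher.

Primer P2, 48°C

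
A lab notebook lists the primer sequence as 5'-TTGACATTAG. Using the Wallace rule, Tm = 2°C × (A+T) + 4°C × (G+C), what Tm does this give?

Base counts: C=1, G=2, A=3, T=4
A+T = 7, G+C = 3
Tm = 2(7) + 4(3) = 14 + 12 = 26°C

26°C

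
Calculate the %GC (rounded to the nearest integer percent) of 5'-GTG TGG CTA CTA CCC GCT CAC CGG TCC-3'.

67%

Base counts: C=11, T=6, G=7, A=3
G+C = 7 + 11 = 18 out of 27 bases
%GC = 18/27 × 100 = 66.67% ≈ 67%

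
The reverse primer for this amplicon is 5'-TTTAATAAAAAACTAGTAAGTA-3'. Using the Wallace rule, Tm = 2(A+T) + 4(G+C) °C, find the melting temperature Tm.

Counting bases: A=12, T=7, C=1, G=2
A+T = 19, G+C = 3
Tm = 4·3 + 2·19 = 12 + 38 = 50°C

50°C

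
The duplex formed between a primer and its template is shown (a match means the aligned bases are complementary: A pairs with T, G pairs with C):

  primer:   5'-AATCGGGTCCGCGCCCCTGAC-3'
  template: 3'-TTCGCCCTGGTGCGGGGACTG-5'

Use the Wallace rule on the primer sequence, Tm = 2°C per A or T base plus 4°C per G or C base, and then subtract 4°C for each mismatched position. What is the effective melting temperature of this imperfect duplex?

60°C

Primer base counts: A=3, T=3, G=6, C=9 → A+T=6, G+C=15
Perfect-match Tm = 2(6) + 4(15) = 12 + 60 = 72°C
Mismatches (positions where the bases are not complementary): 3 (at positions 3, 8, 11)
Effective Tm = 72 − 3×4 = 72 − 12 = 60°C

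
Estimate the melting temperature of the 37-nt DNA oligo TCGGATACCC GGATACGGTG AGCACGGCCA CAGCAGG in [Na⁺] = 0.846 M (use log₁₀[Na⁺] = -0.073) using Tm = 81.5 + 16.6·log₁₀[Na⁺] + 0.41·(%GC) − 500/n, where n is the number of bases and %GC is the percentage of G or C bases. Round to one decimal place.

Length n = 37. C=11, G=13, A=9, T=4
G+C = 24, so %GC = 24/37 × 100 = 64.865%
Salt term: 16.6 × (-0.073) = -1.212
GC term: 0.41 × 64.865 = 26.595; length term: −500/37 = −13.514
Tm = 81.5 + (-1.212) + 26.595 − 13.514 = 93.369 → 93.4°C

93.4°C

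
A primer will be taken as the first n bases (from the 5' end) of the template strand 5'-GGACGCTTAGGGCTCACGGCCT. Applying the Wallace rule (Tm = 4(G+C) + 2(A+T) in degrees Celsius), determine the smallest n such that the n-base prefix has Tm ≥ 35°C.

First 10 bases: GGACGCTTAG → Tm = 32°C (< 35°C)
First 11 bases: GGACGCTTAGG → Tm = 36°C (≥ 35°C)
Each additional base adds 2°C (A/T) or 4°C (G/C), so Tm is non-decreasing in n; n = 11 is the first length to reach 35°C.

n = 11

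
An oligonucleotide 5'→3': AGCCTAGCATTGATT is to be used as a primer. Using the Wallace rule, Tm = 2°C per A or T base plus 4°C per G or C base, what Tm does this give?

Scanning the sequence gives G=3, C=3, A=4, T=5.
So N_AT = 9 and N_GC = 6.
Tm = 2(9) + 4(6) = 18 + 24 = 42°C

42°C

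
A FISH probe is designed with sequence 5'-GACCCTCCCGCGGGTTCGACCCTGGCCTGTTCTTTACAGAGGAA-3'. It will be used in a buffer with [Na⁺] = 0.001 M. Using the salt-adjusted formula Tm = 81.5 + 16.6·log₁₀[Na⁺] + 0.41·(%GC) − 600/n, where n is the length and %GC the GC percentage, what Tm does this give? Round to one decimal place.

Length n = 44. Base counts: A=7, G=12, C=15, T=10
G+C = 27, so %GC = 27/44 × 100 = 61.364%
Salt term: 16.6 × (-3) = -49.8
GC term: 0.41 × 61.364 = 25.159; length term: −600/44 = −13.636
Tm = 81.5 + (-49.8) + 25.159 − 13.636 = 43.223 → 43.2°C

43.2°C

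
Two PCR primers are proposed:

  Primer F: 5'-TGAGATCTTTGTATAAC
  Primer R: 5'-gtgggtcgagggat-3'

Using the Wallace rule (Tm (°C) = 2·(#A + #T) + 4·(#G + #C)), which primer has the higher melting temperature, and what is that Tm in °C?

Primer F: A+T=12, G+C=5 → Tm = 2(12)+4(5) = 44°C
Primer R: A+T=5, G+C=9 → Tm = 2(5)+4(9) = 46°C
44°C vs 46°C → primer R is higher.

Primer R, 46°C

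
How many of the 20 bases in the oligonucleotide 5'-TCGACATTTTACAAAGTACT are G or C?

Base counts: G=2, T=7, C=4, A=7
Total G or C: 2 + 4 = 6

6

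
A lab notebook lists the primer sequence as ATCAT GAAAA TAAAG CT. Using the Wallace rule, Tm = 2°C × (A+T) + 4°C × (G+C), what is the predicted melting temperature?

Counting bases: T=4, G=2, A=9, C=2
A+T = 13, G+C = 4
Tm = 2(13) + 4(4) = 26 + 16 = 42°C

42°C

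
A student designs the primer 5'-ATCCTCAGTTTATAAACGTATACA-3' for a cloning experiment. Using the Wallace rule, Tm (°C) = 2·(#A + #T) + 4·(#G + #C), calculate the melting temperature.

Base counts: A=9, C=5, G=2, T=8
So N_AT = 17 and N_GC = 7.
Tm = 2(17) + 4(7) = 34 + 28 = 62°C

62°C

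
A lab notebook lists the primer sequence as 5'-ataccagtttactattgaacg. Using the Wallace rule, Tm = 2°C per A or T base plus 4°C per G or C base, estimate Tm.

56°C

Base counts: T=7, G=3, A=7, C=4
So N_AT = 14 and N_GC = 7.
Tm = 2(14) + 4(7) = 28 + 28 = 56°C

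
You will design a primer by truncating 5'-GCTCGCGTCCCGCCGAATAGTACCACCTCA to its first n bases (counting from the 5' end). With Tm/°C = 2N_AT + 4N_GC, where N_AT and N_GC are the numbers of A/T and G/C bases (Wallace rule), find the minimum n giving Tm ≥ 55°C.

First 14 bases: GCTCGCGTCCCGCC → Tm = 52°C (< 55°C)
First 15 bases: GCTCGCGTCCCGCCG → Tm = 56°C (≥ 55°C)
Since every base adds ≥2°C, Tm only increases with n, so the threshold is first crossed at n = 15.

n = 15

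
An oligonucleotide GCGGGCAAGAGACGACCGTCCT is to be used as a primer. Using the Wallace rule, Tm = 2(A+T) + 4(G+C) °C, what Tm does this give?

G=8, C=7, A=5, T=2
So N_AT = 7 and N_GC = 15.
Tm = 4·15 + 2·7 = 60 + 14 = 74°C

74°C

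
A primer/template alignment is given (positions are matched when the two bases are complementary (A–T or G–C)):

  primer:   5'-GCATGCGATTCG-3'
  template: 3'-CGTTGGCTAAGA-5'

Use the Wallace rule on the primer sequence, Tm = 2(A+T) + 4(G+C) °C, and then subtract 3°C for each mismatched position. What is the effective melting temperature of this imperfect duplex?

Primer base counts: A=2, T=3, G=4, C=3 → A+T=5, G+C=7
Perfect-match Tm = 2(5) + 4(7) = 10 + 28 = 38°C
Mismatches (positions where the bases are not complementary): 3 (at positions 4, 5, 12)
Effective Tm = 38 − 3×3 = 38 − 9 = 29°C

29°C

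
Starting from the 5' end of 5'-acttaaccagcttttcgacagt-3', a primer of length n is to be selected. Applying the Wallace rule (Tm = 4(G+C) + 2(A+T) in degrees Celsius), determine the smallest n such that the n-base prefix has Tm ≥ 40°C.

n = 15

First 14 bases: ACTTAACCAGCTTT → Tm = 38°C (< 40°C)
First 15 bases: ACTTAACCAGCTTTT → Tm = 40°C (≥ 40°C)
Since every base adds ≥2°C, Tm only increases with n, so the threshold is first crossed at n = 15.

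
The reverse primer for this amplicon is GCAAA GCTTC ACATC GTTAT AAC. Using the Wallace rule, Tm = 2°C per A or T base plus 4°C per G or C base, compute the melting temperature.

64°C

A=8, G=3, C=6, T=6
So N_AT = 14 and N_GC = 9.
Tm = 2×14 + 4×9 = 64°C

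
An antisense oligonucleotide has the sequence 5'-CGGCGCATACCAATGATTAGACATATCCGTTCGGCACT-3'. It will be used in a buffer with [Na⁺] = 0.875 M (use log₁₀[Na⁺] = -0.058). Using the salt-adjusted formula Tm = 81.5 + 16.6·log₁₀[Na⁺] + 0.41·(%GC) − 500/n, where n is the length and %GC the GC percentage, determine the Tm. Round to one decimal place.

Length n = 38. Counting bases: A=10, C=11, T=9, G=8
G+C = 19, so %GC = 19/38 × 100 = 50%
Salt term: 16.6 × (-0.058) = -0.963
GC term: 0.41 × 50 = 20.5; length term: −500/38 = −13.158
Tm = 81.5 + (-0.963) + 20.5 − 13.158 = 87.879 → 87.9°C

87.9°C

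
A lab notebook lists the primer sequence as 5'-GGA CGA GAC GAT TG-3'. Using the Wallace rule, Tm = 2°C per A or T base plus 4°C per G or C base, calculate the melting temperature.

44°C

Scanning the sequence gives A=4, T=2, G=6, C=2.
So N_AT = 6 and N_GC = 8.
Tm = 4·8 + 2·6 = 32 + 12 = 44°C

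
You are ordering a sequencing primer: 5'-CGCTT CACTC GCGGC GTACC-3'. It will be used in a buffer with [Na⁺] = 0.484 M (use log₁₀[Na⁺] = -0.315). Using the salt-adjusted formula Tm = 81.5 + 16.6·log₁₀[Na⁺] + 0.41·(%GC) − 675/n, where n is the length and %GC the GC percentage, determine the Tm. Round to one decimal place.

Length n = 20. Counting bases: A=2, T=4, G=5, C=9
G+C = 14, so %GC = 14/20 × 100 = 70%
Salt term: 16.6 × (-0.315) = -5.229
GC term: 0.41 × 70 = 28.7; length term: −675/20 = −33.75
Tm = 81.5 + (-5.229) + 28.7 − 33.75 = 71.221 → 71.2°C

71.2°C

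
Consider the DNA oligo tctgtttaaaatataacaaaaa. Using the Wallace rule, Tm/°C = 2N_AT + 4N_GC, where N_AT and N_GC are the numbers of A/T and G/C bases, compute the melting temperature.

Base counts: A=12, T=7, C=2, G=1
So N_AT = 19 and N_GC = 3.
Tm = 2(19) + 4(3) = 38 + 12 = 50°C

50°C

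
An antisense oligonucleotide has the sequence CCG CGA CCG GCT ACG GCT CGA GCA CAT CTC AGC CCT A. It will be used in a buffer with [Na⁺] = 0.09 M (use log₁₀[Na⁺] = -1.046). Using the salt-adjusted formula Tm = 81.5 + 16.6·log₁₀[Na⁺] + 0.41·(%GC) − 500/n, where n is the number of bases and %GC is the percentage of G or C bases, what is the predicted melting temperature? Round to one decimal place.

78.3°C

Length n = 37. Base counts: T=5, A=7, C=16, G=9
G+C = 25, so %GC = 25/37 × 100 = 67.568%
Salt term: 16.6 × (-1.046) = -17.364
GC term: 0.41 × 67.568 = 27.703; length term: −500/37 = −13.514
Tm = 81.5 + (-17.364) + 27.703 − 13.514 = 78.325 → 78.3°C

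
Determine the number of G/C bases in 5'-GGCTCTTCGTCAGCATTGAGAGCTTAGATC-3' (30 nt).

15

Base counts: G=8, A=6, T=9, C=7
G+C = 8 + 7 = 15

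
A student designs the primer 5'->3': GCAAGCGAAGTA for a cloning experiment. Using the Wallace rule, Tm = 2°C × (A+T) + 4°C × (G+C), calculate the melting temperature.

C=2, G=4, T=1, A=5
So N_AT = 6 and N_GC = 6.
Tm = 2×6 + 4×6 = 36°C

36°C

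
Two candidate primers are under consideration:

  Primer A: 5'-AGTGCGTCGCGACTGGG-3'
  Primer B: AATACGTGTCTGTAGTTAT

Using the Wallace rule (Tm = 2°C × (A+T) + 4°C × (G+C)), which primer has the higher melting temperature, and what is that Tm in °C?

Primer A, 58°C

Primer A: A+T=5, G+C=12 → Tm = 2(5)+4(12) = 58°C
Primer B: A+T=13, G+C=6 → Tm = 2(13)+4(6) = 50°C
58°C vs 50°C → primer A is higher.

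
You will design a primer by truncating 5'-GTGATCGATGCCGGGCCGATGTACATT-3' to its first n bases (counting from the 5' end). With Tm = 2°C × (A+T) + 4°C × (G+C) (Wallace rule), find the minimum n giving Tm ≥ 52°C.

n = 16

First 15 bases: GTGATCGATGCCGGG → Tm = 50°C (< 52°C)
First 16 bases: GTGATCGATGCCGGGC → Tm = 54°C (≥ 52°C)
Since every base adds ≥2°C, Tm only increases with n, so the threshold is first crossed at n = 16.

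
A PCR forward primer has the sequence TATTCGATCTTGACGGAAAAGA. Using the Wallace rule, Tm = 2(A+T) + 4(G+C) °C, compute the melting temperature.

60°C

Counting bases: T=6, A=8, G=5, C=3
A+T = 14, G+C = 8
Tm = 2×14 + 4×8 = 60°C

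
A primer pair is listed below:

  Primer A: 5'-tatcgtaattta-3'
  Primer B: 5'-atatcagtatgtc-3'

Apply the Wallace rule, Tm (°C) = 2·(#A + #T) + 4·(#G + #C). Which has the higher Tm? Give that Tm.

Primer B, 34°C

Primer A: A+T=10, G+C=2 → Tm = 2(10)+4(2) = 28°C
Primer B: A+T=9, G+C=4 → Tm = 2(9)+4(4) = 34°C
28°C vs 34°C → primer B is higher.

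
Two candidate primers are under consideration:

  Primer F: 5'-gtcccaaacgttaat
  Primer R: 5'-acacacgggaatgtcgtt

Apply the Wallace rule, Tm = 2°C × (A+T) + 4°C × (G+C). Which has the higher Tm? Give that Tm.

Primer F: A+T=9, G+C=6 → Tm = 2(9)+4(6) = 42°C
Primer R: A+T=9, G+C=9 → Tm = 2(9)+4(9) = 54°C
42°C vs 54°C → primer R is higher.

Primer R, 54°C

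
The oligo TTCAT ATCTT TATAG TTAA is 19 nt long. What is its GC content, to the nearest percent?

Counting bases: A=6, C=2, T=10, G=1
G+C = 1 + 2 = 3 out of 19 bases
%GC = 3/19 × 100 = 15.79% ≈ 16%

16%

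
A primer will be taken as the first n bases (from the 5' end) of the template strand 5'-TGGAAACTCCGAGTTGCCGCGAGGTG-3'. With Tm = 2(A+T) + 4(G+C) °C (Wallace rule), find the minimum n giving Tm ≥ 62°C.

First 19 bases: TGGAAACTCCGAGTTGCCG → Tm = 60°C (< 62°C)
First 20 bases: TGGAAACTCCGAGTTGCCGC → Tm = 64°C (≥ 62°C)
Each additional base adds 2°C (A/T) or 4°C (G/C), so Tm is non-decreasing in n; n = 20 is the first length to reach 62°C.

n = 20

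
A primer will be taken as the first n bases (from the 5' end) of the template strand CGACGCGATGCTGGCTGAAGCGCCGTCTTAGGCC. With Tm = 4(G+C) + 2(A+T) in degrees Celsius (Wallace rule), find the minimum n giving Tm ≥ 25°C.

First 6 bases: CGACGC → Tm = 22°C (< 25°C)
First 7 bases: CGACGCG → Tm = 26°C (≥ 25°C)
Each additional base adds 2°C (A/T) or 4°C (G/C), so Tm is non-decreasing in n; n = 7 is the first length to reach 25°C.

n = 7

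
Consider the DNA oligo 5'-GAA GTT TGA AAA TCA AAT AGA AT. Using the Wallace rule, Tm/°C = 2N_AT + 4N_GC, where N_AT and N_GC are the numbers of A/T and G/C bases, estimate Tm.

56°C

Scanning the sequence gives C=1, A=12, T=6, G=4.
So N_AT = 18 and N_GC = 5.
Tm = 4·5 + 2·18 = 20 + 36 = 56°C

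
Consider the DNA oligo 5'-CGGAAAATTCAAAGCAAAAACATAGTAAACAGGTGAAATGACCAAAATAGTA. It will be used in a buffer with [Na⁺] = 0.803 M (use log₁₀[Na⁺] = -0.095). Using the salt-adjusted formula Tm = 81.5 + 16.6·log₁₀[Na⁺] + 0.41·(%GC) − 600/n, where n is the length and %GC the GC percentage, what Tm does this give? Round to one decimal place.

Length n = 52. Base counts: G=9, A=28, C=7, T=8
G+C = 16, so %GC = 16/52 × 100 = 30.769%
Salt term: 16.6 × (-0.095) = -1.577
GC term: 0.41 × 30.769 = 12.615; length term: −600/52 = −11.538
Tm = 81.5 + (-1.577) + 12.615 − 11.538 = 81 → 81.0°C

81.0°C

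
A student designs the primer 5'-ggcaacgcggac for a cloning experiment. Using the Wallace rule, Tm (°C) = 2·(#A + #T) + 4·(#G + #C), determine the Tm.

42°C

G=5, T=0, A=3, C=4
AT pairs contribute 3, GC pairs contribute 9.
Tm = 2(3) + 4(9) = 6 + 36 = 42°C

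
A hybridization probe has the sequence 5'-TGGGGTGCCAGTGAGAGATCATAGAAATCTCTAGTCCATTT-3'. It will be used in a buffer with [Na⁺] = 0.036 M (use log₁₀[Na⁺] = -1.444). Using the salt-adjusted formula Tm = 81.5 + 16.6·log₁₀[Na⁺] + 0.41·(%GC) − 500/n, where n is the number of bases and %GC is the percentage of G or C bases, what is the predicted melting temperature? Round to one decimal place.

63.3°C

Length n = 41. Scanning the sequence gives G=11, C=7, A=11, T=12.
G+C = 18, so %GC = 18/41 × 100 = 43.902%
Salt term: 16.6 × (-1.444) = -23.97
GC term: 0.41 × 43.902 = 18; length term: −500/41 = −12.195
Tm = 81.5 + (-23.97) + 18 − 12.195 = 63.335 → 63.3°C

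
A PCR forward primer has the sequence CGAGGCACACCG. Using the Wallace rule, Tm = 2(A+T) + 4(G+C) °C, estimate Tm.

42°C

Base counts: T=0, A=3, C=5, G=4
A+T = 3, G+C = 9
Tm = 2(3) + 4(9) = 6 + 36 = 42°C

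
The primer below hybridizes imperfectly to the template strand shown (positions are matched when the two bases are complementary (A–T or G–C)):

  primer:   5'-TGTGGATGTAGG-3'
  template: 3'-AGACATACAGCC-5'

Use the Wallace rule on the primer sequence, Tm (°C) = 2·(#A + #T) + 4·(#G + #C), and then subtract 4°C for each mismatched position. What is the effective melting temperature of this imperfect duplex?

24°C

Primer base counts: A=2, T=4, G=6, C=0 → A+T=6, G+C=6
Perfect-match Tm = 2(6) + 4(6) = 12 + 24 = 36°C
Mismatches (positions where the bases are not complementary): 3 (at positions 2, 5, 10)
Effective Tm = 36 − 3×4 = 36 − 12 = 24°C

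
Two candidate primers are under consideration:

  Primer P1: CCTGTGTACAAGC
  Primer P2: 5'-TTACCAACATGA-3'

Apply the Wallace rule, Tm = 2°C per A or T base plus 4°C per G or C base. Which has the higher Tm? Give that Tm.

Primer P1: A+T=6, G+C=7 → Tm = 2(6)+4(7) = 40°C
Primer P2: A+T=8, G+C=4 → Tm = 2(8)+4(4) = 32°C
40°C vs 32°C → primer P1 is higher.

Primer P1, 40°C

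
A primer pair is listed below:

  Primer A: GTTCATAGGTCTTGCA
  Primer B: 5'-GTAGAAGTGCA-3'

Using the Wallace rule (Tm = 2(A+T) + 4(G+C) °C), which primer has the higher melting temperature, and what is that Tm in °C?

Primer A, 46°C

Primer A: A+T=9, G+C=7 → Tm = 2(9)+4(7) = 46°C
Primer B: A+T=6, G+C=5 → Tm = 2(6)+4(5) = 32°C
46°C vs 32°C → primer A is higher.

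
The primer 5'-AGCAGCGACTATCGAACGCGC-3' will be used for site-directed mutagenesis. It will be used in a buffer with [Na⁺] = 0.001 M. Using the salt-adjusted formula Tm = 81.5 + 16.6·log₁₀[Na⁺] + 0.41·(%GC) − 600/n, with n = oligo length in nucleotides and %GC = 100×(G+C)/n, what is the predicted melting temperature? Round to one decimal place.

28.5°C

Length n = 21. Scanning the sequence gives C=7, A=6, G=6, T=2.
G+C = 13, so %GC = 13/21 × 100 = 61.905%
Salt term: 16.6 × (-3) = -49.8
GC term: 0.41 × 61.905 = 25.381; length term: −600/21 = −28.571
Tm = 81.5 + (-49.8) + 25.381 − 28.571 = 28.51 → 28.5°C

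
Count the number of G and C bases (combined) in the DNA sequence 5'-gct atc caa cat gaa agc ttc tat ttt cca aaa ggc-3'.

14

Scanning the sequence gives G=5, T=10, C=9, A=12.
Total G or C: 5 + 9 = 14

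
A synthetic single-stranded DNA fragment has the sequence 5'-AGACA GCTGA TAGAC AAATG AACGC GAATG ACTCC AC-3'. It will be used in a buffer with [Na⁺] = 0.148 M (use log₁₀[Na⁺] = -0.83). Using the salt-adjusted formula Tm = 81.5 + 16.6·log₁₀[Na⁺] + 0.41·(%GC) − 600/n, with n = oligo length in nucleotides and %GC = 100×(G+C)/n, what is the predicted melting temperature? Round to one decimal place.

70.3°C

Length n = 37. C=9, A=15, G=8, T=5
G+C = 17, so %GC = 17/37 × 100 = 45.946%
Salt term: 16.6 × (-0.83) = -13.778
GC term: 0.41 × 45.946 = 18.838; length term: −600/37 = −16.216
Tm = 81.5 + (-13.778) + 18.838 − 16.216 = 70.344 → 70.3°C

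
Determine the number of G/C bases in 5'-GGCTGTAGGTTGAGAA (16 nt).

8

C=1, G=7, T=4, A=4
G+C = 7 + 1 = 8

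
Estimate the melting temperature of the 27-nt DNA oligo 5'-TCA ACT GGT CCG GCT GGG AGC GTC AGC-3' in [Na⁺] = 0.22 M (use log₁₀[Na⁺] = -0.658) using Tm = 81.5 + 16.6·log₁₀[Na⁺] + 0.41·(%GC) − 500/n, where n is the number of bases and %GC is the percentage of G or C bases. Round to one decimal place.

79.4°C

Length n = 27. Scanning the sequence gives T=5, G=10, C=8, A=4.
G+C = 18, so %GC = 18/27 × 100 = 66.667%
Salt term: 16.6 × (-0.658) = -10.923
GC term: 0.41 × 66.667 = 27.333; length term: −500/27 = −18.519
Tm = 81.5 + (-10.923) + 27.333 − 18.519 = 79.391 → 79.4°C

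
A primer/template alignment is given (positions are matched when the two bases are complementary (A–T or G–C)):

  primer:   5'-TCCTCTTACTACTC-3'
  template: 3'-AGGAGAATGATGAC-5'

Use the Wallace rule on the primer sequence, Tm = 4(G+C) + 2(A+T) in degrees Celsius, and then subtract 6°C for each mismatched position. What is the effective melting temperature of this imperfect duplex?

34°C

Primer base counts: A=2, T=6, G=0, C=6 → A+T=8, G+C=6
Perfect-match Tm = 2(8) + 4(6) = 16 + 24 = 40°C
Mismatches (positions where the bases are not complementary): 1 (at position 14)
Effective Tm = 40 − 1×6 = 40 − 6 = 34°C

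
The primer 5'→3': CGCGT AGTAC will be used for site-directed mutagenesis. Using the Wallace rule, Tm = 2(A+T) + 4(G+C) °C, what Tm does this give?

32°C

Scanning the sequence gives A=2, G=3, T=2, C=3.
So N_AT = 4 and N_GC = 6.
Tm = 4·6 + 2·4 = 24 + 8 = 32°C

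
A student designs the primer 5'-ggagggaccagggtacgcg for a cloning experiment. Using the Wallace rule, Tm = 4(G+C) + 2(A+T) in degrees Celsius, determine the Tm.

66°C

Counting bases: G=10, T=1, A=4, C=4
A+T = 5, G+C = 14
Tm = 2×5 + 4×14 = 66°C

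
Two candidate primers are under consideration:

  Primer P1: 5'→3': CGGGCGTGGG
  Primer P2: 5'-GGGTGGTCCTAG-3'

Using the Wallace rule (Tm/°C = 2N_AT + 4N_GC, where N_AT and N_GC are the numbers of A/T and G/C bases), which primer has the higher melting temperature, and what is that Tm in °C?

Primer P1: A+T=1, G+C=9 → Tm = 2(1)+4(9) = 38°C
Primer P2: A+T=4, G+C=8 → Tm = 2(4)+4(8) = 40°C
38°C vs 40°C → primer P2 is higher.

Primer P2, 40°C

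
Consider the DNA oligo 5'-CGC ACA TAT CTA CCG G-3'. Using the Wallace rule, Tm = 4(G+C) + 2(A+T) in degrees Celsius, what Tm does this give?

Scanning the sequence gives A=4, G=3, T=3, C=6.
AT pairs contribute 7, GC pairs contribute 9.
Tm = 2×7 + 4×9 = 50°C

50°C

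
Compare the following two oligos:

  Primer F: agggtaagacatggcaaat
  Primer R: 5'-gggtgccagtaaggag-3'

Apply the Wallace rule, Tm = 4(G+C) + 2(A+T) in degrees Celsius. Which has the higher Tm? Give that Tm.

Primer F, 54°C

Primer F: A+T=11, G+C=8 → Tm = 2(11)+4(8) = 54°C
Primer R: A+T=6, G+C=10 → Tm = 2(6)+4(10) = 52°C
54°C vs 52°C → primer F is higher.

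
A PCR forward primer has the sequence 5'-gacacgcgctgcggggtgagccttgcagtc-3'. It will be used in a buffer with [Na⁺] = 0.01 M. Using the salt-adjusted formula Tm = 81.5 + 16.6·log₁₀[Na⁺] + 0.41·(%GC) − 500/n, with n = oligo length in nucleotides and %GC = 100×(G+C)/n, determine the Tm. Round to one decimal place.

Length n = 30. Counting bases: G=12, T=5, C=9, A=4
G+C = 21, so %GC = 21/30 × 100 = 70%
Salt term: 16.6 × (-2) = -33.2
GC term: 0.41 × 70 = 28.7; length term: −500/30 = −16.667
Tm = 81.5 + (-33.2) + 28.7 − 16.667 = 60.333 → 60.3°C

60.3°C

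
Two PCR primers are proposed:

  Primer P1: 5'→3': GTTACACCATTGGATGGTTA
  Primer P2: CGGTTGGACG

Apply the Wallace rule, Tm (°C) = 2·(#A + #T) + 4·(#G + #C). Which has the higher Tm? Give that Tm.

Primer P1: A+T=12, G+C=8 → Tm = 2(12)+4(8) = 56°C
Primer P2: A+T=3, G+C=7 → Tm = 2(3)+4(7) = 34°C
56°C vs 34°C → primer P1 is higher.

Primer P1, 56°C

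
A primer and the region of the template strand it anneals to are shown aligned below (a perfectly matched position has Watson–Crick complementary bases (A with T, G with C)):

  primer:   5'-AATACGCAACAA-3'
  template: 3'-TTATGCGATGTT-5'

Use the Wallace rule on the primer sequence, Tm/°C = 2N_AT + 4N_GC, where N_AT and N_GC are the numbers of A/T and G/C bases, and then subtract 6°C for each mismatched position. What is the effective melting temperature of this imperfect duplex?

Primer base counts: A=7, T=1, G=1, C=3 → A+T=8, G+C=4
Perfect-match Tm = 2(8) + 4(4) = 16 + 16 = 32°C
Mismatches (positions where the bases are not complementary): 1 (at position 8)
Effective Tm = 32 − 1×6 = 32 − 6 = 26°C

26°C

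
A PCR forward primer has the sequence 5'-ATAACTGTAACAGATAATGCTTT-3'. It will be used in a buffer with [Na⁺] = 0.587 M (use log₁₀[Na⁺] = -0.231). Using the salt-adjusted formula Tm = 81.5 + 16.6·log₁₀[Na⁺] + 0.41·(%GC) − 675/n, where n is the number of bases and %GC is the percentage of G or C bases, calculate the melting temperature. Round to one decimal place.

59.0°C

Length n = 23. G=3, T=8, C=3, A=9
G+C = 6, so %GC = 6/23 × 100 = 26.087%
Salt term: 16.6 × (-0.231) = -3.835
GC term: 0.41 × 26.087 = 10.696; length term: −675/23 = −29.348
Tm = 81.5 + (-3.835) + 10.696 − 29.348 = 59.013 → 59.0°C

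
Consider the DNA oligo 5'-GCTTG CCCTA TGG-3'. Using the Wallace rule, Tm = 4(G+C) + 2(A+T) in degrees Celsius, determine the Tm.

Counting bases: T=4, A=1, C=4, G=4
So N_AT = 5 and N_GC = 8.
Tm = 2(5) + 4(8) = 10 + 32 = 42°C

42°C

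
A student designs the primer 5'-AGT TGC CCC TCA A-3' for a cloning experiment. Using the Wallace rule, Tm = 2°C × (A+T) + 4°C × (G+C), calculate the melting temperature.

Scanning the sequence gives C=5, G=2, T=3, A=3.
AT pairs contribute 6, GC pairs contribute 7.
Tm = 2×6 + 4×7 = 40°C

40°C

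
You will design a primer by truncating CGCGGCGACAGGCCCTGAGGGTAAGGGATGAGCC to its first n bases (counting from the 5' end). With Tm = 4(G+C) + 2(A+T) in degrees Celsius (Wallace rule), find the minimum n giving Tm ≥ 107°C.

n = 32

First 31 bases: CGCGGCGACAGGCCCTGAGGGTAAGGGATGA → Tm = 104°C (< 107°C)
First 32 bases: CGCGGCGACAGGCCCTGAGGGTAAGGGATGAG → Tm = 108°C (≥ 107°C)
Each additional base adds 2°C (A/T) or 4°C (G/C), so Tm is non-decreasing in n; n = 32 is the first length to reach 107°C.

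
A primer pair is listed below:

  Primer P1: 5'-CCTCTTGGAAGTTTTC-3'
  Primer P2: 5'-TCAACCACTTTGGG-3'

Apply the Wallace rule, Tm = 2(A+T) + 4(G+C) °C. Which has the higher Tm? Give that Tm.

Primer P1, 46°C

Primer P1: A+T=9, G+C=7 → Tm = 2(9)+4(7) = 46°C
Primer P2: A+T=7, G+C=7 → Tm = 2(7)+4(7) = 42°C
46°C vs 42°C → primer P1 is higher.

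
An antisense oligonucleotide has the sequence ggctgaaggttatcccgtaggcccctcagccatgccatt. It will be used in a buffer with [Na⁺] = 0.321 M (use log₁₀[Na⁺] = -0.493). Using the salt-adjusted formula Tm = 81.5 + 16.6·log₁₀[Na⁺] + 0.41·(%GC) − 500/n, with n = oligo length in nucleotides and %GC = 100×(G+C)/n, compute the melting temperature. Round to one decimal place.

Length n = 39. Base counts: C=13, G=10, A=7, T=9
G+C = 23, so %GC = 23/39 × 100 = 58.974%
Salt term: 16.6 × (-0.493) = -8.184
GC term: 0.41 × 58.974 = 24.179; length term: −500/39 = −12.821
Tm = 81.5 + (-8.184) + 24.179 − 12.821 = 84.674 → 84.7°C

84.7°C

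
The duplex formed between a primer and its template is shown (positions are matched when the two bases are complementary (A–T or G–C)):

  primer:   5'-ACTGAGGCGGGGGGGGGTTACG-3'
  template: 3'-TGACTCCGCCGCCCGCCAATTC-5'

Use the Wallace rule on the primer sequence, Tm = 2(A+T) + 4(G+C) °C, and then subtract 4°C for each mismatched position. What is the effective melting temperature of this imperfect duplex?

64°C

Primer base counts: A=3, T=3, G=13, C=3 → A+T=6, G+C=16
Perfect-match Tm = 2(6) + 4(16) = 12 + 64 = 76°C
Mismatches (positions where the bases are not complementary): 3 (at positions 11, 15, 21)
Effective Tm = 76 − 3×4 = 76 − 12 = 64°C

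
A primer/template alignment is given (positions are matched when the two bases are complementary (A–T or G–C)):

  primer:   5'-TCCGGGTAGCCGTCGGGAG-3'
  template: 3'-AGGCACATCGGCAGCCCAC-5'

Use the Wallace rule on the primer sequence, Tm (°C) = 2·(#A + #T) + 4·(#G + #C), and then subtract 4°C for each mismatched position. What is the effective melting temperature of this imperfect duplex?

58°C

Primer base counts: A=2, T=3, G=9, C=5 → A+T=5, G+C=14
Perfect-match Tm = 2(5) + 4(14) = 10 + 56 = 66°C
Mismatches (positions where the bases are not complementary): 2 (at positions 5, 18)
Effective Tm = 66 − 2×4 = 66 − 8 = 58°C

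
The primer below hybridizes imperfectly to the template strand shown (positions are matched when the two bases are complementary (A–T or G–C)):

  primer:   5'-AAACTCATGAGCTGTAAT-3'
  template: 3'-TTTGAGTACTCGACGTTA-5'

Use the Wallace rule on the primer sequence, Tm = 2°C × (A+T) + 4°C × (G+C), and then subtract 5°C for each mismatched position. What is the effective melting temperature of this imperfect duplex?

43°C

Primer base counts: A=7, T=5, G=3, C=3 → A+T=12, G+C=6
Perfect-match Tm = 2(12) + 4(6) = 24 + 24 = 48°C
Mismatches (positions where the bases are not complementary): 1 (at position 15)
Effective Tm = 48 − 1×5 = 48 − 5 = 43°C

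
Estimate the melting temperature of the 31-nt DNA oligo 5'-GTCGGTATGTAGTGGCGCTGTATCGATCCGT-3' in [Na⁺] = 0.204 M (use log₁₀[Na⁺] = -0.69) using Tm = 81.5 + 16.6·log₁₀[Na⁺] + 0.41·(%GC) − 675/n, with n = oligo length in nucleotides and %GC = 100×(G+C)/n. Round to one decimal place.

Length n = 31. T=10, C=6, A=4, G=11
G+C = 17, so %GC = 17/31 × 100 = 54.839%
Salt term: 16.6 × (-0.69) = -11.454
GC term: 0.41 × 54.839 = 22.484; length term: −675/31 = −21.774
Tm = 81.5 + (-11.454) + 22.484 − 21.774 = 70.756 → 70.8°C

70.8°C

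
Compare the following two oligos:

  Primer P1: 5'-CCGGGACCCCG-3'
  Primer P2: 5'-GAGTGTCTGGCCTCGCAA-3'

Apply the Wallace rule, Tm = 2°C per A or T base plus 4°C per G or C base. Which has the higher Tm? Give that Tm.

Primer P2, 58°C

Primer P1: A+T=1, G+C=10 → Tm = 2(1)+4(10) = 42°C
Primer P2: A+T=7, G+C=11 → Tm = 2(7)+4(11) = 58°C
42°C vs 58°C → primer P2 is higher.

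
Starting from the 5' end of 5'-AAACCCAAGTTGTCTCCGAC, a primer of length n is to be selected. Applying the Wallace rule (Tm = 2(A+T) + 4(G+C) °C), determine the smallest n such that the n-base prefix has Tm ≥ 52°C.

First 17 bases: AAACCCAAGTTGTCTCC → Tm = 50°C (< 52°C)
First 18 bases: AAACCCAAGTTGTCTCCG → Tm = 54°C (≥ 52°C)
Since every base adds ≥2°C, Tm only increases with n, so the threshold is first crossed at n = 18.

n = 18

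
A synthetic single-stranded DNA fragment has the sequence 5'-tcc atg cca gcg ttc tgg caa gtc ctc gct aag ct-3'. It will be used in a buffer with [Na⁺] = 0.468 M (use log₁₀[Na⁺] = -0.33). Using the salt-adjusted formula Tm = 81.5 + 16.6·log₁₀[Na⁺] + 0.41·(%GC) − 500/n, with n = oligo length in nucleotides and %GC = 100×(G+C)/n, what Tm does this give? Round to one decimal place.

Length n = 35. G=8, C=12, A=6, T=9
G+C = 20, so %GC = 20/35 × 100 = 57.143%
Salt term: 16.6 × (-0.33) = -5.478
GC term: 0.41 × 57.143 = 23.429; length term: −500/35 = −14.286
Tm = 81.5 + (-5.478) + 23.429 − 14.286 = 85.165 → 85.2°C

85.2°C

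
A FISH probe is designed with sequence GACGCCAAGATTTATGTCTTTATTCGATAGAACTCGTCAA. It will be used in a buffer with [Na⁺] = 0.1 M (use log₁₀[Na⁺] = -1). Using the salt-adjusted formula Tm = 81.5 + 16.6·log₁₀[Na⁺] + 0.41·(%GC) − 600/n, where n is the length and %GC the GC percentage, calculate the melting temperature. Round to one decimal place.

Length n = 40. Base counts: C=8, A=12, T=13, G=7
G+C = 15, so %GC = 15/40 × 100 = 37.5%
Salt term: 16.6 × (-1) = -16.6
GC term: 0.41 × 37.5 = 15.375; length term: −600/40 = −15
Tm = 81.5 + (-16.6) + 15.375 − 15 = 65.275 → 65.3°C

65.3°C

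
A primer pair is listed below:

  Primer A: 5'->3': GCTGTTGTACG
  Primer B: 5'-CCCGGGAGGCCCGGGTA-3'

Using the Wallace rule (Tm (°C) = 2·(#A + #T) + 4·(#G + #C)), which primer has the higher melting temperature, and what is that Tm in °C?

Primer A: A+T=5, G+C=6 → Tm = 2(5)+4(6) = 34°C
Primer B: A+T=3, G+C=14 → Tm = 2(3)+4(14) = 62°C
34°C vs 62°C → primer B is higher.

Primer B, 62°C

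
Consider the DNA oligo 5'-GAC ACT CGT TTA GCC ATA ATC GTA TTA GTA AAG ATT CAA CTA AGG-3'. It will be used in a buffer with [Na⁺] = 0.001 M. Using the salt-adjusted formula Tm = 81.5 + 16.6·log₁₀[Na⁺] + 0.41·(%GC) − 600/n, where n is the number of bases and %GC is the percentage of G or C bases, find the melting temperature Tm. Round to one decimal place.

Length n = 45. Counting bases: T=13, G=8, A=16, C=8
G+C = 16, so %GC = 16/45 × 100 = 35.556%
Salt term: 16.6 × (-3) = -49.8
GC term: 0.41 × 35.556 = 14.578; length term: −600/45 = −13.333
Tm = 81.5 + (-49.8) + 14.578 − 13.333 = 32.945 → 32.9°C

32.9°C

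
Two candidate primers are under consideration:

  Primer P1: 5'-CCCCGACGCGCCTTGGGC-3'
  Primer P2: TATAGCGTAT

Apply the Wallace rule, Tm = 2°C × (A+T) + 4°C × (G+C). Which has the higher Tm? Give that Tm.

Primer P1: A+T=3, G+C=15 → Tm = 2(3)+4(15) = 66°C
Primer P2: A+T=7, G+C=3 → Tm = 2(7)+4(3) = 26°C
66°C vs 26°C → primer P1 is higher.

Primer P1, 66°C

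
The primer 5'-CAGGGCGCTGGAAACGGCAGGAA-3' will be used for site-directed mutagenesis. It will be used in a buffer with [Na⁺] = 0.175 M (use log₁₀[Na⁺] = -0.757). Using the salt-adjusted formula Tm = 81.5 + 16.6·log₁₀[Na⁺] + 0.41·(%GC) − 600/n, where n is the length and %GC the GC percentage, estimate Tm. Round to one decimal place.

69.6°C

Length n = 23. Counting bases: C=5, A=7, T=1, G=10
G+C = 15, so %GC = 15/23 × 100 = 65.217%
Salt term: 16.6 × (-0.757) = -12.566
GC term: 0.41 × 65.217 = 26.739; length term: −600/23 = −26.087
Tm = 81.5 + (-12.566) + 26.739 − 26.087 = 69.586 → 69.6°C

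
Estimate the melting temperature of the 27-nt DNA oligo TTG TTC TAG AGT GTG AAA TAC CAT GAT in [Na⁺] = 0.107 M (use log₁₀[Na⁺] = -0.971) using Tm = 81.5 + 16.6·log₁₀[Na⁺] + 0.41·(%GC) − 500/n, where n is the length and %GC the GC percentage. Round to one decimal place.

60.5°C

Length n = 27. Counting bases: A=8, T=10, G=6, C=3
G+C = 9, so %GC = 9/27 × 100 = 33.333%
Salt term: 16.6 × (-0.971) = -16.119
GC term: 0.41 × 33.333 = 13.667; length term: −500/27 = −18.519
Tm = 81.5 + (-16.119) + 13.667 − 18.519 = 60.529 → 60.5°C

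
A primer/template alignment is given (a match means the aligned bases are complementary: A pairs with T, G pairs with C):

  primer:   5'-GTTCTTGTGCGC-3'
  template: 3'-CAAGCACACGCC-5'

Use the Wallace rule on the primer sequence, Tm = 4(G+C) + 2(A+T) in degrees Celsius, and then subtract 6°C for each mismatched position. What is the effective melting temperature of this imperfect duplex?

26°C

Primer base counts: A=0, T=5, G=4, C=3 → A+T=5, G+C=7
Perfect-match Tm = 2(5) + 4(7) = 10 + 28 = 38°C
Mismatches (positions where the bases are not complementary): 2 (at positions 5, 12)
Effective Tm = 38 − 2×6 = 38 − 12 = 26°C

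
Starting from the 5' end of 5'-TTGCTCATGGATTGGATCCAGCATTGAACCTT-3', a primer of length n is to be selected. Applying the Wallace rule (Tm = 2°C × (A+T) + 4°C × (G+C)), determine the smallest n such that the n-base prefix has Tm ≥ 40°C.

n = 14

First 13 bases: TTGCTCATGGATT → Tm = 36°C (< 40°C)
First 14 bases: TTGCTCATGGATTG → Tm = 40°C (≥ 40°C)
Each additional base adds 2°C (A/T) or 4°C (G/C), so Tm is non-decreasing in n; n = 14 is the first length to reach 40°C.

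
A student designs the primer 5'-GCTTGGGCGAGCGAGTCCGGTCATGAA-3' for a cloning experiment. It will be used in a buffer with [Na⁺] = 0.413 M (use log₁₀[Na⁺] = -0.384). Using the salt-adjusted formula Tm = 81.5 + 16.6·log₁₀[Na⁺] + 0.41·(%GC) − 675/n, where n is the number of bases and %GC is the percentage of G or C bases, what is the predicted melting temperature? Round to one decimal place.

Length n = 27. Counting bases: G=11, A=5, T=5, C=6
G+C = 17, so %GC = 17/27 × 100 = 62.963%
Salt term: 16.6 × (-0.384) = -6.374
GC term: 0.41 × 62.963 = 25.815; length term: −675/27 = −25
Tm = 81.5 + (-6.374) + 25.815 − 25 = 75.941 → 75.9°C

75.9°C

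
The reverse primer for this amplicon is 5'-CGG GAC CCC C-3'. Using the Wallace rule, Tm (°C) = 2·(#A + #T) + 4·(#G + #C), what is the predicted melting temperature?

Base counts: G=3, C=6, T=0, A=1
So N_AT = 1 and N_GC = 9.
Tm = 4·9 + 2·1 = 36 + 2 = 38°C

38°C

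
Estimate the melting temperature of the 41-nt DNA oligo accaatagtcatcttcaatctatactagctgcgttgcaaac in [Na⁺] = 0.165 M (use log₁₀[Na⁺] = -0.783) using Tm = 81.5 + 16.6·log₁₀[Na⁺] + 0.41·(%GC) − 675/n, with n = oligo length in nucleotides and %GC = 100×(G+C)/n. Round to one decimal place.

Length n = 41. Base counts: C=11, G=5, T=12, A=13
G+C = 16, so %GC = 16/41 × 100 = 39.024%
Salt term: 16.6 × (-0.783) = -12.998
GC term: 0.41 × 39.024 = 16; length term: −675/41 = −16.463
Tm = 81.5 + (-12.998) + 16 − 16.463 = 68.039 → 68.0°C

68.0°C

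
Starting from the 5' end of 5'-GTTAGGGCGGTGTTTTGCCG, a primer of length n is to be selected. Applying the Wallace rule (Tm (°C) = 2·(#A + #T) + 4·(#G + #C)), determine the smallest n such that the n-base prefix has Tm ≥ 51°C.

n = 17

First 16 bases: GTTAGGGCGGTGTTTT → Tm = 48°C (< 51°C)
First 17 bases: GTTAGGGCGGTGTTTTG → Tm = 52°C (≥ 51°C)
Since every base adds ≥2°C, Tm only increases with n, so the threshold is first crossed at n = 17.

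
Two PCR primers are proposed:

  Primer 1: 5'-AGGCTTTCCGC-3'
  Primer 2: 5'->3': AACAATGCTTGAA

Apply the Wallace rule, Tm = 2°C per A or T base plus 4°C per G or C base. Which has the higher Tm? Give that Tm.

Primer 1, 36°C

Primer 1: A+T=4, G+C=7 → Tm = 2(4)+4(7) = 36°C
Primer 2: A+T=9, G+C=4 → Tm = 2(9)+4(4) = 34°C
36°C vs 34°C → primer 1 is higher.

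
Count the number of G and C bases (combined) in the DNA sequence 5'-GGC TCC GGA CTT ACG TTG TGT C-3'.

Scanning the sequence gives C=6, T=7, G=7, A=2.
Total G or C: 7 + 6 = 13

13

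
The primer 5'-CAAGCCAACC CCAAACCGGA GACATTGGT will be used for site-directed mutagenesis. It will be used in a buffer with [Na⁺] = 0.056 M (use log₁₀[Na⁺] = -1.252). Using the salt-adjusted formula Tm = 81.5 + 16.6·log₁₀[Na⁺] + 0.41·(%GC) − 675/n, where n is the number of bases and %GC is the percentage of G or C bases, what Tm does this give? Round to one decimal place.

60.1°C

Length n = 29. Scanning the sequence gives C=10, G=6, A=10, T=3.
G+C = 16, so %GC = 16/29 × 100 = 55.172%
Salt term: 16.6 × (-1.252) = -20.783
GC term: 0.41 × 55.172 = 22.621; length term: −675/29 = −23.276
Tm = 81.5 + (-20.783) + 22.621 − 23.276 = 60.062 → 60.1°C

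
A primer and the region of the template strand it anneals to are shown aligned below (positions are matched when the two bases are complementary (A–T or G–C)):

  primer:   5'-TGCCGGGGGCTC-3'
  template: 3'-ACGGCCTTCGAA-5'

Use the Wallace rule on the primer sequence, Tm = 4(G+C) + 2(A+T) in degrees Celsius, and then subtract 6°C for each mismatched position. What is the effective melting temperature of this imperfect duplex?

26°C

Primer base counts: A=0, T=2, G=6, C=4 → A+T=2, G+C=10
Perfect-match Tm = 2(2) + 4(10) = 4 + 40 = 44°C
Mismatches (positions where the bases are not complementary): 3 (at positions 7, 8, 12)
Effective Tm = 44 − 3×6 = 44 − 18 = 26°C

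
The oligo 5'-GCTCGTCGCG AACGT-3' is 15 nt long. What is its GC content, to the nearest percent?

Counting bases: A=2, G=5, C=5, T=3
G+C = 5 + 5 = 10 out of 15 bases
%GC = 10/15 × 100 = 66.67% ≈ 67%

67%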